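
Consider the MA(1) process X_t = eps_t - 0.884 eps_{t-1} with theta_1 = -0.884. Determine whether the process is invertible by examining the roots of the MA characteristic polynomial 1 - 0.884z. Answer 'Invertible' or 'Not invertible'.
\text{Invertible}

The MA(q) characteristic polynomial is P(z) = 1 - 0.884z.
Invertibility requires all roots to lie outside the unit circle, i.e. |z| > 1 for every root.
This is linear in z: 1 + (-0.884) z = 0  =>  z = -1/(-0.884) = 1.131222,  |z| = 1.131222.
Moduli of all roots: 1.1312.
All moduli strictly greater than 1? Yes.
Verdict: Invertible.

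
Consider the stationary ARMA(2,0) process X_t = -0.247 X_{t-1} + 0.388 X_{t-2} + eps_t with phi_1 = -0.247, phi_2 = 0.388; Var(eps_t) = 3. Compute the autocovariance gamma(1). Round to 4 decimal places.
\gamma(1) = -1.7027

Multiply the model equation by X_{t-k} and take expectations. With theta_0 = psi_0 = 1 and psi_j the MA(infinity) weights, this gives
  gamma(k) - sum_i phi_i gamma(k-i) = c_k,
  c_k = sigma^2 * sum_{j=k..q} theta_j psi_{j-k}   (c_k = 0 for k > q),
using gamma(-m) = gamma(m).
Pure AR (q = 0): c_0 = sigma^2 = 3, c_k = 0 for k >= 1.
Equations for k = 0, 1, 2 (AR order 2, c_2 = 0):
  (E0) gamma(0) = phi_1 gamma(1) + phi_2 gamma(2) + c_0
  (E1) gamma(1) = phi_1 gamma(0) + phi_2 gamma(1) + c_1
  (E2) gamma(2) = phi_1 gamma(1) + phi_2 gamma(0)
From (E1): gamma(1) = A gamma(0) + B with
  A = phi_1 / (1 - phi_2) = -0.247 / 0.612 = -0.403595,   B = c_1 / (1 - phi_2) = 0 / 0.612 = 0.
Insert (E2) into (E0): gamma(0) (1 - phi_2^2) = phi_1 (1 + phi_2) gamma(1) + c_0.
  phi_1 (1 + phi_2) = (-0.247)(1.388) = -0.342836,   1 - phi_2^2 = 0.849456.
Replace gamma(1) by A gamma(0) + B and collect gamma(0):
  gamma(0) [0.849456 - (-0.342836)(-0.403595)] = c_0 = 3
  gamma(0) * 0.711089 = 3
  gamma(0) = 3 / 0.711089 = 4.21888.
  gamma(1) = A gamma(0) = (-0.403595)(4.21888) = -1.702718.
Therefore gamma(1) = -1.7027 (to 4 decimal places).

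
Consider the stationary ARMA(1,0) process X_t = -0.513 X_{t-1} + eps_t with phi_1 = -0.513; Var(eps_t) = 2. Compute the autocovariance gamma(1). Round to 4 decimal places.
\gamma(1) = -1.3924

Multiply the model equation by X_{t-k} and take expectations. With theta_0 = psi_0 = 1 and psi_j the MA(infinity) weights, this gives
  gamma(k) - sum_i phi_i gamma(k-i) = c_k,
  c_k = sigma^2 * sum_{j=k..q} theta_j psi_{j-k}   (c_k = 0 for k > q),
using gamma(-m) = gamma(m).
Pure AR (q = 0): c_0 = sigma^2 = 2, c_k = 0 for k >= 1.
Equations for k = 0 and k = 1 (AR order 1):
  gamma(0) = phi_1 gamma(1) + c_0
  gamma(1) = phi_1 gamma(0) + c_1
Substituting the second into the first: gamma(0) (1 - phi_1^2) = c_0 + phi_1 c_1, so
  gamma(0) = c_0 / (1 - phi_1^2) = 2 / (1 - (-0.513)^2) = 2 / 0.736831 = 2.714327.
  gamma(1) = phi_1 gamma(0) = (-0.513)(2.714327) = -1.39245.
Therefore gamma(1) = -1.3924 (to 4 decimal places).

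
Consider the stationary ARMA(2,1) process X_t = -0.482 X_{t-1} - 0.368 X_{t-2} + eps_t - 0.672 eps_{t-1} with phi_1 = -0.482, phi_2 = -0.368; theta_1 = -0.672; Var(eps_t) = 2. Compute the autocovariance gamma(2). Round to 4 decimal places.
\gamma(2) = -0.5341

Multiply the model equation by X_{t-k} and take expectations. With theta_0 = psi_0 = 1 and psi_j the MA(infinity) weights, this gives
  gamma(k) - sum_i phi_i gamma(k-i) = c_k,
  c_k = sigma^2 * sum_{j=k..q} theta_j psi_{j-k}   (c_k = 0 for k > q),
using gamma(-m) = gamma(m).
psi-weights needed (psi_j = theta_j + sum_i phi_i psi_{j-i}):
  psi_1 = theta_1 + phi_1 = -0.672 + (-0.482) = -1.154
Right-hand sides:
  c_0 = sigma^2 (1 + theta_1 psi_1) = 2 * (1 + (-0.672)(-1.154)) = 2 * 1.775488 = 3.550976
  c_1 = sigma^2 theta_1 = 2 * (-0.672) = -1.344
  c_2 = 0
Equations for k = 0, 1, 2 (AR order 2, c_2 = 0):
  (E0) gamma(0) = phi_1 gamma(1) + phi_2 gamma(2) + c_0
  (E1) gamma(1) = phi_1 gamma(0) + phi_2 gamma(1) + c_1
  (E2) gamma(2) = phi_1 gamma(1) + phi_2 gamma(0)
From (E1): gamma(1) = A gamma(0) + B with
  A = phi_1 / (1 - phi_2) = -0.482 / 1.368 = -0.352339,   B = c_1 / (1 - phi_2) = -1.344 / 1.368 = -0.982456.
Insert (E2) into (E0): gamma(0) (1 - phi_2^2) = phi_1 (1 + phi_2) gamma(1) + c_0.
  phi_1 (1 + phi_2) = (-0.482)(0.632) = -0.304624,   1 - phi_2^2 = 0.864576.
Replace gamma(1) by A gamma(0) + B and collect gamma(0):
  gamma(0) [0.864576 - (-0.304624)(-0.352339)] = (-0.304624)(-0.982456) + 3.550976
  gamma(0) * 0.757245 = 3.850256
  gamma(0) = 3.850256 / 0.757245 = 5.084557.
  gamma(1) = A gamma(0) + B = (-0.352339)(5.084557) + (-0.982456) = -2.773945.
  gamma(2) = phi_1 gamma(1) + phi_2 gamma(0) = (-0.482)(-2.773945) + (-0.368)(5.084557) = -0.534076.
Therefore gamma(2) = -0.5341 (to 4 decimal places).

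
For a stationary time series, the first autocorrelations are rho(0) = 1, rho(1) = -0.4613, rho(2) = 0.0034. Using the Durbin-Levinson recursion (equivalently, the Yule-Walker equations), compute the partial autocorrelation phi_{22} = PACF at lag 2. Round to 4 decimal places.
\phi_{22} = -0.2660

The PACF at lag k is phi_{kk}, the last component of the solution
to the Yule-Walker system G_k phi = r_k where
  (G_k)_{ij} = rho(|i - j|), (r_k)_i = rho(i), i,j = 1..k.
Equivalently, Durbin-Levinson gives phi_{kk} iteratively:
  phi_{11} = rho(1)
  phi_{kk} = [rho(k) - sum_{j=1..k-1} phi_{k-1,j} rho(k-j)]
            / [1 - sum_{j=1..k-1} phi_{k-1,j} rho(j)],
  phi_{k,j} = phi_{k-1,j} - phi_{kk} phi_{k-1,k-j},  j = 1..k-1.
Step k = 1:
  phi_11 = rho(1) = -0.4613.
Step k = 2:
  phi_22 = [rho(2) - phi_11 rho(1)] / [1 - phi_11 rho(1)] = [0.0034 - (-0.4613)(-0.4613)] / [1 - (-0.4613)(-0.4613)]
         = -0.20939769 / 0.78720231 = -0.266.
Therefore phi_{22} = -0.2660.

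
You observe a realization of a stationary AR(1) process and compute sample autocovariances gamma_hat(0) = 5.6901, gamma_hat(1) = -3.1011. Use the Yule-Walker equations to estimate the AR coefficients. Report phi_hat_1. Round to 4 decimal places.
\hat\phi_{1} = -0.5450

The Yule-Walker equations for an AR(p) process read, in matrix form,
  Gamma_p phi = r_p,   with   (Gamma_p)_{ij} = gamma(|i - j|),
                       (r_p)_i = gamma(i),   i,j = 1..p.
Substitute the sample gammas (Toeplitz matrix and right-hand side of size 1):
  Gamma_p = [[5.6901]]
  r_p     = [-3.1011]
With p = 1 this is the single equation gamma(0) phi_1 = gamma(1):
  phi_hat_1 = gamma(1) / gamma(0) = -3.1011 / 5.6901 = -0.5450.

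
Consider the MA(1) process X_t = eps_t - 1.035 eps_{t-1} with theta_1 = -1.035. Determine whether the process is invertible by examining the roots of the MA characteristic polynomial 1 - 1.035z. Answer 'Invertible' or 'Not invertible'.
\text{Not invertible}

The MA(q) characteristic polynomial is P(z) = 1 - 1.035z.
Invertibility requires all roots to lie outside the unit circle, i.e. |z| > 1 for every root.
This is linear in z: 1 + (-1.035) z = 0  =>  z = -1/(-1.035) = 0.966184,  |z| = 0.966184.
Moduli of all roots: 0.9662.
All moduli strictly greater than 1? No.
Verdict: Not invertible.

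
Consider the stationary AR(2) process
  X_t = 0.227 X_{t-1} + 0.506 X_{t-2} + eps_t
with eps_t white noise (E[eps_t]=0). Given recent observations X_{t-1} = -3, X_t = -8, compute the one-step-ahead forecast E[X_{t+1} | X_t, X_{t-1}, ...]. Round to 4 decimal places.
E[X_{t+1} \mid \mathcal F_t] = -3.3340

For an AR(p) model X_t = c + sum_i phi_i X_{t-i} + eps_t, the
one-step-ahead conditional mean is
  E[X_{t+1} | X_t, ...] = c + sum_i phi_i X_{t+1-i}.
Substitute known values:
  E[X_{t+1} | ...] = (0.227) * (-8) + (0.506) * (-3)
                   = -3.3340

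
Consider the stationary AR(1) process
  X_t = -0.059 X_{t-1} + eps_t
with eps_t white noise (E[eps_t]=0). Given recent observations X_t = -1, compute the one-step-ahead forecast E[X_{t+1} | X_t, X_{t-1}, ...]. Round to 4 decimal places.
E[X_{t+1} \mid \mathcal F_t] = 0.0590

For an AR(p) model X_t = c + sum_i phi_i X_{t-i} + eps_t, the
one-step-ahead conditional mean is
  E[X_{t+1} | X_t, ...] = c + sum_i phi_i X_{t+1-i}.
Substitute known values:
  E[X_{t+1} | ...] = (-0.059) * (-1)
                   = 0.0590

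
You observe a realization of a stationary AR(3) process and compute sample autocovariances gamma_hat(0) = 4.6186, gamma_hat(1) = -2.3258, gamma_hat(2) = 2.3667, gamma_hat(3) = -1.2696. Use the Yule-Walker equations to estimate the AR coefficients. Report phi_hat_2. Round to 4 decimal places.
\hat\phi_{2} = 0.3810

The Yule-Walker equations for an AR(p) process read, in matrix form,
  Gamma_p phi = r_p,   with   (Gamma_p)_{ij} = gamma(|i - j|),
                       (r_p)_i = gamma(i),   i,j = 1..p.
Substitute the sample gammas (Toeplitz matrix and right-hand side of size 3):
  Gamma_p = [[4.6186, -2.3258, 2.3667], [-2.3258, 4.6186, -2.3258], [2.3667, -2.3258, 4.6186]]
  r_p     = [-2.3258, 2.3667, -1.2696]
Written out (R1..R3):
  (R1) 4.6186 phi_1 - 2.3258 phi_2 + 2.3667 phi_3 = -2.3258
  (R2) -2.3258 phi_1 + 4.6186 phi_2 - 2.3258 phi_3 = 2.3667
  (R3) 2.3667 phi_1 - 2.3258 phi_2 + 4.6186 phi_3 = -1.2696
Gaussian elimination:
  R2 <- R2 - (-2.3258/4.6186) R1 = R2 - (-0.503573) R1:  3.447391 phi_2 - 1.133995 phi_3 = 1.195491
  R3 <- R3 - (2.3667/4.6186) R1 = R3 - (0.512428) R1:  -1.133995 phi_2 + 3.405837 phi_3 = -0.077795
  R3 <- R3 - (-1.133995/3.447391) R2 = R3 - (-0.328943) R2:  3.032817 phi_3 = 0.315453
Back-substitution:
  phi_hat_3 = 0.315453 / 3.032817 = 0.104013
  phi_hat_2 = (1.195491 - (-1.133995)(0.104013)) / 3.447391 = 0.380996
  phi_hat_1 = (-2.3258 - (-2.3258)(0.380996) - (2.3667)(0.104013)) / 4.6186 = -0.365013
So phi_hat = [-0.3650, 0.3810, 0.1040].
Therefore phi_hat_2 = 0.3810.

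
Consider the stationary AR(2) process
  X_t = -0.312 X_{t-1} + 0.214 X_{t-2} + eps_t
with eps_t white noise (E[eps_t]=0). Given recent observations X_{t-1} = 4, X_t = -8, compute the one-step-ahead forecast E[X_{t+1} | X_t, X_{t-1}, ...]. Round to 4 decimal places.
E[X_{t+1} \mid \mathcal F_t] = 3.3520

For an AR(p) model X_t = c + sum_i phi_i X_{t-i} + eps_t, the
one-step-ahead conditional mean is
  E[X_{t+1} | X_t, ...] = c + sum_i phi_i X_{t+1-i}.
Substitute known values:
  E[X_{t+1} | ...] = (-0.312) * (-8) + (0.214) * (4)
                   = 3.3520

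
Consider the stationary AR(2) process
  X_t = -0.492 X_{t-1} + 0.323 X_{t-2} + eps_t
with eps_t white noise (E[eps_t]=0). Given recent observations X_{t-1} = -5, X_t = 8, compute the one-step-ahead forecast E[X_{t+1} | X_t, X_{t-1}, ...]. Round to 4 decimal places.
E[X_{t+1} \mid \mathcal F_t] = -5.5510

For an AR(p) model X_t = c + sum_i phi_i X_{t-i} + eps_t, the
one-step-ahead conditional mean is
  E[X_{t+1} | X_t, ...] = c + sum_i phi_i X_{t+1-i}.
Substitute known values:
  E[X_{t+1} | ...] = (-0.492) * (8) + (0.323) * (-5)
                   = -5.5510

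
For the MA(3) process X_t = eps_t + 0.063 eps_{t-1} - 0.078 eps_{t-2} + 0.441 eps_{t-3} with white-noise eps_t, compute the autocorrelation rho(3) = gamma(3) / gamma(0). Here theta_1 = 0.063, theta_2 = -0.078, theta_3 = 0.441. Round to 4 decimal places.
\rho(3) = 0.3661

For an MA(q) process with theta_0 = 1, the autocovariance is
  gamma(k) = sigma^2 * sum_{i=0..q-k} theta_i * theta_{i+k},
and rho(k) = gamma(k) / gamma(0). Sigma^2 cancels.
  numerator   = (1)*(0.441) = 0.441.
  denominator = (1)^2 + (0.063)^2 + (-0.078)^2 + (0.441)^2 = 1.204534.
  rho(3) = 0.441 / 1.204534 = 0.3661.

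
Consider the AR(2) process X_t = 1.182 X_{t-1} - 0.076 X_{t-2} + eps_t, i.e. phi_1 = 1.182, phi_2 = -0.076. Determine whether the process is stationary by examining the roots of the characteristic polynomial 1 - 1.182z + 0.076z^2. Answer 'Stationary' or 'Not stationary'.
\text{Not stationary}

The AR(p) characteristic polynomial is P(z) = 1 - 1.182z + 0.076z^2.
Stationarity requires all roots to lie outside the unit circle, i.e. |z| > 1 for every root.
Set 1 + (-1.182) z + (0.076) z^2 = 0, i.e. a z^2 + b z + c = 0 with a = 0.076, b = -1.182, c = 1.
Discriminant D = b^2 - 4ac = (-1.182)^2 - 4*(0.076)*1 = 1.397124 - (0.304) = 1.093124.
D >= 0, so the roots are real: z = (-b +/- sqrt(D)) / (2a) = (1.182 +/- 1.045526) / (0.152).
  z_1 = (1.182 + 1.045526) / (0.152) = 14.6548,   |z_1| = 14.6548.
  z_2 = (1.182 - 1.045526) / (0.152) = 0.8979,   |z_2| = 0.8979.
Moduli of all roots: 14.6548, 0.8979.
All moduli strictly greater than 1? No.
Verdict: Not stationary.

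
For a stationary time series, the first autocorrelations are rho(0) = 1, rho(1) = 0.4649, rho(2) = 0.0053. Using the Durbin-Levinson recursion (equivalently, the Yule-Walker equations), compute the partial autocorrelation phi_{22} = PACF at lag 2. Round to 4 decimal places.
\phi_{22} = -0.2690

The PACF at lag k is phi_{kk}, the last component of the solution
to the Yule-Walker system G_k phi = r_k where
  (G_k)_{ij} = rho(|i - j|), (r_k)_i = rho(i), i,j = 1..k.
Equivalently, Durbin-Levinson gives phi_{kk} iteratively:
  phi_{11} = rho(1)
  phi_{kk} = [rho(k) - sum_{j=1..k-1} phi_{k-1,j} rho(k-j)]
            / [1 - sum_{j=1..k-1} phi_{k-1,j} rho(j)],
  phi_{k,j} = phi_{k-1,j} - phi_{kk} phi_{k-1,k-j},  j = 1..k-1.
Step k = 1:
  phi_11 = rho(1) = 0.4649.
Step k = 2:
  phi_22 = [rho(2) - phi_11 rho(1)] / [1 - phi_11 rho(1)] = [0.0053 - (0.4649)(0.4649)] / [1 - (0.4649)(0.4649)]
         = -0.21083201 / 0.78386799 = -0.269.
Therefore phi_{22} = -0.2690.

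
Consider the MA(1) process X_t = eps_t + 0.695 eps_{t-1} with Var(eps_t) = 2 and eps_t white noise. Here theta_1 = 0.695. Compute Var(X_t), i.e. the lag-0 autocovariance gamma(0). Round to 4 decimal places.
\gamma(0) = 2.9661

For an MA(q) process X_t = eps_t + sum_i theta_i eps_{t-i} with
Var(eps_t) = sigma^2, the variance is
  gamma(0) = sigma^2 * (1 + sum_i theta_i^2).
  sum_i theta_i^2 = (0.695)^2 = 0.483025.
  gamma(0) = 2 * (1 + 0.483025) = 2 * 1.483025 = 2.96605, which rounds to 2.9661.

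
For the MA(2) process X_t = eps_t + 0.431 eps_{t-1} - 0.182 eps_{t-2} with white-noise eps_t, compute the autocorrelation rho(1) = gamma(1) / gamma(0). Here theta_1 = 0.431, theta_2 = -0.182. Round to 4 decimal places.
\rho(1) = 0.2892

For an MA(q) process with theta_0 = 1, the autocovariance is
  gamma(k) = sigma^2 * sum_{i=0..q-k} theta_i * theta_{i+k},
and rho(k) = gamma(k) / gamma(0). Sigma^2 cancels.
  numerator   = (1)*(0.431) + (0.431)*(-0.182) = 0.352558.
  denominator = (1)^2 + (0.431)^2 + (-0.182)^2 = 1.218885.
  rho(1) = 0.352558 / 1.218885 = 0.2892.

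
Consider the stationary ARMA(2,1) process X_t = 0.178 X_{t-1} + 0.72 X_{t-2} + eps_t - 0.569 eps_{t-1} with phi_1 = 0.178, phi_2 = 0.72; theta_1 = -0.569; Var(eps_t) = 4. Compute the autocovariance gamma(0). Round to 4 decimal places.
\gamma(0) = 8.3677

Multiply the model equation by X_{t-k} and take expectations. With theta_0 = psi_0 = 1 and psi_j the MA(infinity) weights, this gives
  gamma(k) - sum_i phi_i gamma(k-i) = c_k,
  c_k = sigma^2 * sum_{j=k..q} theta_j psi_{j-k}   (c_k = 0 for k > q),
using gamma(-m) = gamma(m).
psi-weights needed (psi_j = theta_j + sum_i phi_i psi_{j-i}):
  psi_1 = theta_1 + phi_1 = -0.569 + (0.178) = -0.391
Right-hand sides:
  c_0 = sigma^2 (1 + theta_1 psi_1) = 4 * (1 + (-0.569)(-0.391)) = 4 * 1.222479 = 4.889916
  c_1 = sigma^2 theta_1 = 4 * (-0.569) = -2.276
  c_2 = 0
Equations for k = 0, 1, 2 (AR order 2, c_2 = 0):
  (E0) gamma(0) = phi_1 gamma(1) + phi_2 gamma(2) + c_0
  (E1) gamma(1) = phi_1 gamma(0) + phi_2 gamma(1) + c_1
  (E2) gamma(2) = phi_1 gamma(1) + phi_2 gamma(0)
From (E1): gamma(1) = A gamma(0) + B with
  A = phi_1 / (1 - phi_2) = 0.178 / 0.28 = 0.635714,   B = c_1 / (1 - phi_2) = -2.276 / 0.28 = -8.128571.
Insert (E2) into (E0): gamma(0) (1 - phi_2^2) = phi_1 (1 + phi_2) gamma(1) + c_0.
  phi_1 (1 + phi_2) = (0.178)(1.72) = 0.30616,   1 - phi_2^2 = 0.4816.
Replace gamma(1) by A gamma(0) + B and collect gamma(0):
  gamma(0) [0.4816 - (0.30616)(0.635714)] = (0.30616)(-8.128571) + 4.889916
  gamma(0) * 0.28697 = 2.401273
  gamma(0) = 2.401273 / 0.28697 = 8.367686.
Therefore gamma(0) = 8.3677 (to 4 decimal places).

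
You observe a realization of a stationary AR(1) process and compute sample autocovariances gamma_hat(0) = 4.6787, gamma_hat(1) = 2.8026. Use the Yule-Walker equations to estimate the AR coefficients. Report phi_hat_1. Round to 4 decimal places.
\hat\phi_{1} = 0.5990

The Yule-Walker equations for an AR(p) process read, in matrix form,
  Gamma_p phi = r_p,   with   (Gamma_p)_{ij} = gamma(|i - j|),
                       (r_p)_i = gamma(i),   i,j = 1..p.
Substitute the sample gammas (Toeplitz matrix and right-hand side of size 1):
  Gamma_p = [[4.6787]]
  r_p     = [2.8026]
With p = 1 this is the single equation gamma(0) phi_1 = gamma(1):
  phi_hat_1 = gamma(1) / gamma(0) = 2.8026 / 4.6787 = 0.5990.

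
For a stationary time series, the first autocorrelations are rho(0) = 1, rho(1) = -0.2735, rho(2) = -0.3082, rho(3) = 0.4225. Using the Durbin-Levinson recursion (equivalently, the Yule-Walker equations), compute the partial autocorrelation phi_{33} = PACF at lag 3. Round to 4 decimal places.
\phi_{33} = 0.2480

The PACF at lag k is phi_{kk}, the last component of the solution
to the Yule-Walker system G_k phi = r_k where
  (G_k)_{ij} = rho(|i - j|), (r_k)_i = rho(i), i,j = 1..k.
Equivalently, Durbin-Levinson gives phi_{kk} iteratively:
  phi_{11} = rho(1)
  phi_{kk} = [rho(k) - sum_{j=1..k-1} phi_{k-1,j} rho(k-j)]
            / [1 - sum_{j=1..k-1} phi_{k-1,j} rho(j)],
  phi_{k,j} = phi_{k-1,j} - phi_{kk} phi_{k-1,k-j},  j = 1..k-1.
Step k = 1:
  phi_11 = rho(1) = -0.2735.
Step k = 2:
  phi_22 = [rho(2) - phi_11 rho(1)] / [1 - phi_11 rho(1)] = [-0.3082 - (-0.2735)(-0.2735)] / [1 - (-0.2735)(-0.2735)]
         = -0.38300225 / 0.92519775 = -0.413968.
  Update: phi_21 = phi_11 - phi_22 phi_11 = -0.2735 - (-0.413968)(-0.2735) = -0.38672.
Step k = 3:
  phi_33 = [rho(3) - phi_21 rho(2) - phi_22 rho(1)] / [1 - phi_21 rho(1) - phi_22 rho(2)]
    numerator   = 0.4225 - (-0.38672)(-0.3082) - (-0.413968)(-0.2735) = 0.19009258
    denominator = 1 - (-0.38672)(-0.2735) - (-0.413968)(-0.3082) = 0.76664708
  phi_33 = 0.19009258 / 0.76664708 = 0.248.
Therefore phi_{33} = 0.2480.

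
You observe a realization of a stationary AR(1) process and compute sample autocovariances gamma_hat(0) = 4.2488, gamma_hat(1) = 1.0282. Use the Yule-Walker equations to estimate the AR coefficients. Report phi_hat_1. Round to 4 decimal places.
\hat\phi_{1} = 0.2420

The Yule-Walker equations for an AR(p) process read, in matrix form,
  Gamma_p phi = r_p,   with   (Gamma_p)_{ij} = gamma(|i - j|),
                       (r_p)_i = gamma(i),   i,j = 1..p.
Substitute the sample gammas (Toeplitz matrix and right-hand side of size 1):
  Gamma_p = [[4.2488]]
  r_p     = [1.0282]
With p = 1 this is the single equation gamma(0) phi_1 = gamma(1):
  phi_hat_1 = gamma(1) / gamma(0) = 1.0282 / 4.2488 = 0.2420.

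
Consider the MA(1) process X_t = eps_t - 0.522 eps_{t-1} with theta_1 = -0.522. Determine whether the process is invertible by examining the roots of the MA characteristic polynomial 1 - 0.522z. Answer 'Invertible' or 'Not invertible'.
\text{Invertible}

The MA(q) characteristic polynomial is P(z) = 1 - 0.522z.
Invertibility requires all roots to lie outside the unit circle, i.e. |z| > 1 for every root.
This is linear in z: 1 + (-0.522) z = 0  =>  z = -1/(-0.522) = 1.915709,  |z| = 1.915709.
Moduli of all roots: 1.9157.
All moduli strictly greater than 1? Yes.
Verdict: Invertible.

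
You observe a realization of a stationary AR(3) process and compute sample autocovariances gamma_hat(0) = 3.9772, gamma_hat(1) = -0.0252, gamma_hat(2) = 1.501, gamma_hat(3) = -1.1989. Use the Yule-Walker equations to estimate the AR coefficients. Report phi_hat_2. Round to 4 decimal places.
\hat\phi_{2} = 0.3760

The Yule-Walker equations for an AR(p) process read, in matrix form,
  Gamma_p phi = r_p,   with   (Gamma_p)_{ij} = gamma(|i - j|),
                       (r_p)_i = gamma(i),   i,j = 1..p.
Substitute the sample gammas (Toeplitz matrix and right-hand side of size 3):
  Gamma_p = [[3.9772, -0.0252, 1.501], [-0.0252, 3.9772, -0.0252], [1.501, -0.0252, 3.9772]]
  r_p     = [-0.0252, 1.501, -1.1989]
Written out (R1..R3):
  (R1) 3.9772 phi_1 - 0.0252 phi_2 + 1.501 phi_3 = -0.0252
  (R2) -0.0252 phi_1 + 3.9772 phi_2 - 0.0252 phi_3 = 1.501
  (R3) 1.501 phi_1 - 0.0252 phi_2 + 3.9772 phi_3 = -1.1989
Gaussian elimination:
  R2 <- R2 - (-0.0252/3.9772) R1 = R2 - (-0.006336) R1:  3.97704 phi_2 - 0.015689 phi_3 = 1.50084
  R3 <- R3 - (1.501/3.9772) R1 = R3 - (0.377401) R1:  -0.015689 phi_2 + 3.410721 phi_3 = -1.189389
  R3 <- R3 - (-0.015689/3.97704) R2 = R3 - (-0.003945) R2:  3.410659 phi_3 = -1.183469
Back-substitution:
  phi_hat_3 = -1.183469 / 3.410659 = -0.346991
  phi_hat_2 = (1.50084 - (-0.015689)(-0.346991)) / 3.97704 = 0.376007
  phi_hat_1 = (-0.0252 - (-0.0252)(0.376007) - (1.501)(-0.346991)) / 3.9772 = 0.127001
So phi_hat = [0.1270, 0.3760, -0.3470].
Therefore phi_hat_2 = 0.3760.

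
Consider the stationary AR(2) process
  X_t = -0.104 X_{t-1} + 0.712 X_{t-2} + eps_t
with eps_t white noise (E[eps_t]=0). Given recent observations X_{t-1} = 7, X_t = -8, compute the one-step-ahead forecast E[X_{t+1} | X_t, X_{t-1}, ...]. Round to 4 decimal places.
E[X_{t+1} \mid \mathcal F_t] = 5.8160

For an AR(p) model X_t = c + sum_i phi_i X_{t-i} + eps_t, the
one-step-ahead conditional mean is
  E[X_{t+1} | X_t, ...] = c + sum_i phi_i X_{t+1-i}.
Substitute known values:
  E[X_{t+1} | ...] = (-0.104) * (-8) + (0.712) * (7)
                   = 5.8160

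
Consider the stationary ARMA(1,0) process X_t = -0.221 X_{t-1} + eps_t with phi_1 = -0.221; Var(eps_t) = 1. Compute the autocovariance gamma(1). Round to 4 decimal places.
\gamma(1) = -0.2323

Multiply the model equation by X_{t-k} and take expectations. With theta_0 = psi_0 = 1 and psi_j the MA(infinity) weights, this gives
  gamma(k) - sum_i phi_i gamma(k-i) = c_k,
  c_k = sigma^2 * sum_{j=k..q} theta_j psi_{j-k}   (c_k = 0 for k > q),
using gamma(-m) = gamma(m).
Pure AR (q = 0): c_0 = sigma^2 = 1, c_k = 0 for k >= 1.
Equations for k = 0 and k = 1 (AR order 1):
  gamma(0) = phi_1 gamma(1) + c_0
  gamma(1) = phi_1 gamma(0) + c_1
Substituting the second into the first: gamma(0) (1 - phi_1^2) = c_0 + phi_1 c_1, so
  gamma(0) = c_0 / (1 - phi_1^2) = 1 / (1 - (-0.221)^2) = 1 / 0.951159 = 1.051349.
  gamma(1) = phi_1 gamma(0) = (-0.221)(1.051349) = -0.232348.
Therefore gamma(1) = -0.2323 (to 4 decimal places).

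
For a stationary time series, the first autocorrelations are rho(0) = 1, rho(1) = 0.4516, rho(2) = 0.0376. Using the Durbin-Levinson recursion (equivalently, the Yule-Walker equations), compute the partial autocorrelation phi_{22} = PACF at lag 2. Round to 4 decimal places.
\phi_{22} = -0.2090

The PACF at lag k is phi_{kk}, the last component of the solution
to the Yule-Walker system G_k phi = r_k where
  (G_k)_{ij} = rho(|i - j|), (r_k)_i = rho(i), i,j = 1..k.
Equivalently, Durbin-Levinson gives phi_{kk} iteratively:
  phi_{11} = rho(1)
  phi_{kk} = [rho(k) - sum_{j=1..k-1} phi_{k-1,j} rho(k-j)]
            / [1 - sum_{j=1..k-1} phi_{k-1,j} rho(j)],
  phi_{k,j} = phi_{k-1,j} - phi_{kk} phi_{k-1,k-j},  j = 1..k-1.
Step k = 1:
  phi_11 = rho(1) = 0.4516.
Step k = 2:
  phi_22 = [rho(2) - phi_11 rho(1)] / [1 - phi_11 rho(1)] = [0.0376 - (0.4516)(0.4516)] / [1 - (0.4516)(0.4516)]
         = -0.16634256 / 0.79605744 = -0.209.
Therefore phi_{22} = -0.2090.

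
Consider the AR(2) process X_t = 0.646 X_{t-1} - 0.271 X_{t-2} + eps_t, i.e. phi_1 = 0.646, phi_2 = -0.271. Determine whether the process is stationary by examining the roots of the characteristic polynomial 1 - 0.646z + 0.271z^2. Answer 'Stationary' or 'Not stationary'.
\text{Stationary}

The AR(p) characteristic polynomial is P(z) = 1 - 0.646z + 0.271z^2.
Stationarity requires all roots to lie outside the unit circle, i.e. |z| > 1 for every root.
Set 1 + (-0.646) z + (0.271) z^2 = 0, i.e. a z^2 + b z + c = 0 with a = 0.271, b = -0.646, c = 1.
Discriminant D = b^2 - 4ac = (-0.646)^2 - 4*(0.271)*1 = 0.417316 - (1.084) = -0.666684.
D < 0, so the roots are the complex-conjugate pair z = (-b +/- i sqrt(-D)) / (2a) = 1.1919 +/- 1.5065i.
For a conjugate pair |z|^2 = z * conj(z) = (product of roots) = c/a = 1/(0.271) = 3.690037, so |z| = sqrt(3.690037) = 1.9209 for both roots.
Moduli of all roots: 1.9209, 1.9209.
All moduli strictly greater than 1? Yes.
Verdict: Stationary.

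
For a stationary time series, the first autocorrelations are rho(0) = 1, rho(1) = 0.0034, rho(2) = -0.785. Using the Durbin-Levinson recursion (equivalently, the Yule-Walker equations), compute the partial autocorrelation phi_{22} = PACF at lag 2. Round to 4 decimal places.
\phi_{22} = -0.7850

The PACF at lag k is phi_{kk}, the last component of the solution
to the Yule-Walker system G_k phi = r_k where
  (G_k)_{ij} = rho(|i - j|), (r_k)_i = rho(i), i,j = 1..k.
Equivalently, Durbin-Levinson gives phi_{kk} iteratively:
  phi_{11} = rho(1)
  phi_{kk} = [rho(k) - sum_{j=1..k-1} phi_{k-1,j} rho(k-j)]
            / [1 - sum_{j=1..k-1} phi_{k-1,j} rho(j)],
  phi_{k,j} = phi_{k-1,j} - phi_{kk} phi_{k-1,k-j},  j = 1..k-1.
Step k = 1:
  phi_11 = rho(1) = 0.0034.
Step k = 2:
  phi_22 = [rho(2) - phi_11 rho(1)] / [1 - phi_11 rho(1)] = [-0.785 - (0.0034)(0.0034)] / [1 - (0.0034)(0.0034)]
         = -0.78501156 / 0.99998844 = -0.785.
Therefore phi_{22} = -0.7850.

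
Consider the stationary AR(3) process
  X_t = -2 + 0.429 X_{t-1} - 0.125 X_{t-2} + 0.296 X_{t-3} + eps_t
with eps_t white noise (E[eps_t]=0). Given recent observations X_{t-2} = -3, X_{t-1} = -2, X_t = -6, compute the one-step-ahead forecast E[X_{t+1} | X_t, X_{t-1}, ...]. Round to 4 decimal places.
E[X_{t+1} \mid \mathcal F_t] = -5.2120

For an AR(p) model X_t = c + sum_i phi_i X_{t-i} + eps_t, the
one-step-ahead conditional mean is
  E[X_{t+1} | X_t, ...] = c + sum_i phi_i X_{t+1-i}.
Substitute known values:
  E[X_{t+1} | ...] = -2 + (0.429) * (-6) + (-0.125) * (-2) + (0.296) * (-3)
                   = -5.2120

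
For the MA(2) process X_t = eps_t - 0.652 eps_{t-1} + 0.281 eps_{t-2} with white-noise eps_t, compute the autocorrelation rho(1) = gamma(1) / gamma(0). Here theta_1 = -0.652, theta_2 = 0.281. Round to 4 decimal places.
\rho(1) = -0.5553

For an MA(q) process with theta_0 = 1, the autocovariance is
  gamma(k) = sigma^2 * sum_{i=0..q-k} theta_i * theta_{i+k},
and rho(k) = gamma(k) / gamma(0). Sigma^2 cancels.
  numerator   = (1)*(-0.652) + (-0.652)*(0.281) = -0.835212.
  denominator = (1)^2 + (-0.652)^2 + (0.281)^2 = 1.504065.
  rho(1) = -0.835212 / 1.504065 = -0.5553.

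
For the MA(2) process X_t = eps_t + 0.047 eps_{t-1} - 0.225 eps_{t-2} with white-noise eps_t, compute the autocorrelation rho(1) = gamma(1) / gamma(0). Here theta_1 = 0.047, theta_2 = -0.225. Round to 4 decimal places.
\rho(1) = 0.0346

For an MA(q) process with theta_0 = 1, the autocovariance is
  gamma(k) = sigma^2 * sum_{i=0..q-k} theta_i * theta_{i+k},
and rho(k) = gamma(k) / gamma(0). Sigma^2 cancels.
  numerator   = (1)*(0.047) + (0.047)*(-0.225) = 0.036425.
  denominator = (1)^2 + (0.047)^2 + (-0.225)^2 = 1.052834.
  rho(1) = 0.036425 / 1.052834 = 0.0346.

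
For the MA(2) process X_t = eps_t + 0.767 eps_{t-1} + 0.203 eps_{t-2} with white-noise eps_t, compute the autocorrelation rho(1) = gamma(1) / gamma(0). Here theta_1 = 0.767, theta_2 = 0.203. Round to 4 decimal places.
\rho(1) = 0.5662

For an MA(q) process with theta_0 = 1, the autocovariance is
  gamma(k) = sigma^2 * sum_{i=0..q-k} theta_i * theta_{i+k},
and rho(k) = gamma(k) / gamma(0). Sigma^2 cancels.
  numerator   = (1)*(0.767) + (0.767)*(0.203) = 0.922701.
  denominator = (1)^2 + (0.767)^2 + (0.203)^2 = 1.629498.
  rho(1) = 0.922701 / 1.629498 = 0.5662.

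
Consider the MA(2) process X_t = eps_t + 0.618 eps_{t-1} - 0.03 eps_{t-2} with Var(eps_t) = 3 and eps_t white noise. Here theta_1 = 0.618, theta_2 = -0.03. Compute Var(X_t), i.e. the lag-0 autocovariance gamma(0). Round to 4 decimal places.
\gamma(0) = 4.1485

For an MA(q) process X_t = eps_t + sum_i theta_i eps_{t-i} with
Var(eps_t) = sigma^2, the variance is
  gamma(0) = sigma^2 * (1 + sum_i theta_i^2).
  sum_i theta_i^2 = (0.618)^2 + (-0.03)^2 = 0.381924 + 0.0009 = 0.382824.
  gamma(0) = 3 * (1 + 0.382824) = 3 * 1.382824 = 4.148472, which rounds to 4.1485.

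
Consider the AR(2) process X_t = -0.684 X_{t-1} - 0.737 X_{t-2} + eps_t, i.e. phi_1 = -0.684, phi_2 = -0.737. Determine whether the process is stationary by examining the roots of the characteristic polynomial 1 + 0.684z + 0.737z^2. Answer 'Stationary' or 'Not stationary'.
\text{Stationary}

The AR(p) characteristic polynomial is P(z) = 1 + 0.684z + 0.737z^2.
Stationarity requires all roots to lie outside the unit circle, i.e. |z| > 1 for every root.
Set 1 + (0.684) z + (0.737) z^2 = 0, i.e. a z^2 + b z + c = 0 with a = 0.737, b = 0.684, c = 1.
Discriminant D = b^2 - 4ac = (0.684)^2 - 4*(0.737)*1 = 0.467856 - (2.948) = -2.480144.
D < 0, so the roots are the complex-conjugate pair z = (-b +/- i sqrt(-D)) / (2a) = -0.464 +/- 1.0684i.
For a conjugate pair |z|^2 = z * conj(z) = (product of roots) = c/a = 1/(0.737) = 1.356852, so |z| = sqrt(1.356852) = 1.1648 for both roots.
Moduli of all roots: 1.1648, 1.1648.
All moduli strictly greater than 1? Yes.
Verdict: Stationary.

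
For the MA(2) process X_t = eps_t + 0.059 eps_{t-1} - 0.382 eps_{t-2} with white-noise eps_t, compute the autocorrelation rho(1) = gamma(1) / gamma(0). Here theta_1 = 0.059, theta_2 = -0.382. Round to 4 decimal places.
\rho(1) = 0.0317

For an MA(q) process with theta_0 = 1, the autocovariance is
  gamma(k) = sigma^2 * sum_{i=0..q-k} theta_i * theta_{i+k},
and rho(k) = gamma(k) / gamma(0). Sigma^2 cancels.
  numerator   = (1)*(0.059) + (0.059)*(-0.382) = 0.036462.
  denominator = (1)^2 + (0.059)^2 + (-0.382)^2 = 1.149405.
  rho(1) = 0.036462 / 1.149405 = 0.0317.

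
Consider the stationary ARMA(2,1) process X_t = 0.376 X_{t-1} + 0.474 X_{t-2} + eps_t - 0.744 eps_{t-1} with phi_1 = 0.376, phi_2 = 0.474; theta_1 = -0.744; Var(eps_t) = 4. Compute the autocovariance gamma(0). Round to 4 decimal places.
\gamma(0) = 5.1681

Multiply the model equation by X_{t-k} and take expectations. With theta_0 = psi_0 = 1 and psi_j the MA(infinity) weights, this gives
  gamma(k) - sum_i phi_i gamma(k-i) = c_k,
  c_k = sigma^2 * sum_{j=k..q} theta_j psi_{j-k}   (c_k = 0 for k > q),
using gamma(-m) = gamma(m).
psi-weights needed (psi_j = theta_j + sum_i phi_i psi_{j-i}):
  psi_1 = theta_1 + phi_1 = -0.744 + (0.376) = -0.368
Right-hand sides:
  c_0 = sigma^2 (1 + theta_1 psi_1) = 4 * (1 + (-0.744)(-0.368)) = 4 * 1.273792 = 5.095168
  c_1 = sigma^2 theta_1 = 4 * (-0.744) = -2.976
  c_2 = 0
Equations for k = 0, 1, 2 (AR order 2, c_2 = 0):
  (E0) gamma(0) = phi_1 gamma(1) + phi_2 gamma(2) + c_0
  (E1) gamma(1) = phi_1 gamma(0) + phi_2 gamma(1) + c_1
  (E2) gamma(2) = phi_1 gamma(1) + phi_2 gamma(0)
From (E1): gamma(1) = A gamma(0) + B with
  A = phi_1 / (1 - phi_2) = 0.376 / 0.526 = 0.714829,   B = c_1 / (1 - phi_2) = -2.976 / 0.526 = -5.657795.
Insert (E2) into (E0): gamma(0) (1 - phi_2^2) = phi_1 (1 + phi_2) gamma(1) + c_0.
  phi_1 (1 + phi_2) = (0.376)(1.474) = 0.554224,   1 - phi_2^2 = 0.775324.
Replace gamma(1) by A gamma(0) + B and collect gamma(0):
  gamma(0) [0.775324 - (0.554224)(0.714829)] = (0.554224)(-5.657795) + 5.095168
  gamma(0) * 0.379149 = 1.959482
  gamma(0) = 1.959482 / 0.379149 = 5.168111.
Therefore gamma(0) = 5.1681 (to 4 decimal places).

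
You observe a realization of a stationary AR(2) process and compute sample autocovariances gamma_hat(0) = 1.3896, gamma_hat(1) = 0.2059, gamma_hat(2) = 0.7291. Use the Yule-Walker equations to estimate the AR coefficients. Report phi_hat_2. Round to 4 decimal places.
\hat\phi_{2} = 0.5140

The Yule-Walker equations for an AR(p) process read, in matrix form,
  Gamma_p phi = r_p,   with   (Gamma_p)_{ij} = gamma(|i - j|),
                       (r_p)_i = gamma(i),   i,j = 1..p.
Substitute the sample gammas (Toeplitz matrix and right-hand side of size 2):
  Gamma_p = [[1.3896, 0.2059], [0.2059, 1.3896]]
  r_p     = [0.2059, 0.7291]
Written out:
  1.3896 phi_1 + 0.2059 phi_2 = 0.2059
  0.2059 phi_1 + 1.3896 phi_2 = 0.7291
Solve by Cramer's rule:
  det = gamma(0)^2 - gamma(1)^2 = (1.3896)^2 - (0.2059)^2 = 1.93098816 - 0.04239481 = 1.88859335
  phi_hat_1 = [gamma(1) gamma(0) - gamma(1) gamma(2)] / det = [(0.2059)(1.3896) - (0.2059)(0.7291)] / 1.88859335 = 0.13599695 / 1.88859335 = 0.072
  phi_hat_2 = [gamma(0) gamma(2) - gamma(1)^2] / det = [(1.3896)(0.7291) - (0.2059)^2] / 1.88859335 = 0.97076255 / 1.88859335 = 0.514
So phi_hat = [0.0720, 0.5140].
Therefore phi_hat_2 = 0.5140.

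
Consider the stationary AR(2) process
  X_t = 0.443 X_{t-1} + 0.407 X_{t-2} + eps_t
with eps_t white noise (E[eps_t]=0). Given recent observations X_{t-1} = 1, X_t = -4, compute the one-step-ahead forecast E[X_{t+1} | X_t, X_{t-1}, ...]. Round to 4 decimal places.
E[X_{t+1} \mid \mathcal F_t] = -1.3650

For an AR(p) model X_t = c + sum_i phi_i X_{t-i} + eps_t, the
one-step-ahead conditional mean is
  E[X_{t+1} | X_t, ...] = c + sum_i phi_i X_{t+1-i}.
Substitute known values:
  E[X_{t+1} | ...] = (0.443) * (-4) + (0.407) * (1)
                   = -1.3650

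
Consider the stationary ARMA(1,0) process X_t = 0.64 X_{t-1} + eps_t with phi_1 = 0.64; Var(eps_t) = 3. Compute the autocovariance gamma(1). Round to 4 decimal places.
\gamma(1) = 3.2520

Multiply the model equation by X_{t-k} and take expectations. With theta_0 = psi_0 = 1 and psi_j the MA(infinity) weights, this gives
  gamma(k) - sum_i phi_i gamma(k-i) = c_k,
  c_k = sigma^2 * sum_{j=k..q} theta_j psi_{j-k}   (c_k = 0 for k > q),
using gamma(-m) = gamma(m).
Pure AR (q = 0): c_0 = sigma^2 = 3, c_k = 0 for k >= 1.
Equations for k = 0 and k = 1 (AR order 1):
  gamma(0) = phi_1 gamma(1) + c_0
  gamma(1) = phi_1 gamma(0) + c_1
Substituting the second into the first: gamma(0) (1 - phi_1^2) = c_0 + phi_1 c_1, so
  gamma(0) = c_0 / (1 - phi_1^2) = 3 / (1 - (0.64)^2) = 3 / 0.5904 = 5.081301.
  gamma(1) = phi_1 gamma(0) = (0.64)(5.081301) = 3.252033.
Therefore gamma(1) = 3.2520 (to 4 decimal places).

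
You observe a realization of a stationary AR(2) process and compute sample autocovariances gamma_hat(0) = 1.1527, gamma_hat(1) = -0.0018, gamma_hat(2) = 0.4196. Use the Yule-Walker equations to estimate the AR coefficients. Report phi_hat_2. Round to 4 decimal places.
\hat\phi_{2} = 0.3640

The Yule-Walker equations for an AR(p) process read, in matrix form,
  Gamma_p phi = r_p,   with   (Gamma_p)_{ij} = gamma(|i - j|),
                       (r_p)_i = gamma(i),   i,j = 1..p.
Substitute the sample gammas (Toeplitz matrix and right-hand side of size 2):
  Gamma_p = [[1.1527, -0.0018], [-0.0018, 1.1527]]
  r_p     = [-0.0018, 0.4196]
Written out:
  1.1527 phi_1 - 0.0018 phi_2 = -0.0018
  -0.0018 phi_1 + 1.1527 phi_2 = 0.4196
Solve by Cramer's rule:
  det = gamma(0)^2 - gamma(1)^2 = (1.1527)^2 - (-0.0018)^2 = 1.32871729 - 0.00000324 = 1.32871405
  phi_hat_1 = [gamma(1) gamma(0) - gamma(1) gamma(2)] / det = [(-0.0018)(1.1527) - (-0.0018)(0.4196)] / 1.32871405 = -0.00131958 / 1.32871405 = -0.001
  phi_hat_2 = [gamma(0) gamma(2) - gamma(1)^2] / det = [(1.1527)(0.4196) - (-0.0018)^2] / 1.32871405 = 0.48366968 / 1.32871405 = 0.364
So phi_hat = [-0.0010, 0.3640].
Therefore phi_hat_2 = 0.3640.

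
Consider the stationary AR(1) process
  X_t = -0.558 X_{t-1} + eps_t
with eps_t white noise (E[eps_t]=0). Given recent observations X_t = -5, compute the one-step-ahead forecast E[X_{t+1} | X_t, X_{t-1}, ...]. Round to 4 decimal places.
E[X_{t+1} \mid \mathcal F_t] = 2.7900

For an AR(p) model X_t = c + sum_i phi_i X_{t-i} + eps_t, the
one-step-ahead conditional mean is
  E[X_{t+1} | X_t, ...] = c + sum_i phi_i X_{t+1-i}.
Substitute known values:
  E[X_{t+1} | ...] = (-0.558) * (-5)
                   = 2.7900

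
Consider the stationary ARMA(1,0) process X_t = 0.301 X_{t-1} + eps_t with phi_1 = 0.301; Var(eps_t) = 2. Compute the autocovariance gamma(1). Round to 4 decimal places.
\gamma(1) = 0.6620

Multiply the model equation by X_{t-k} and take expectations. With theta_0 = psi_0 = 1 and psi_j the MA(infinity) weights, this gives
  gamma(k) - sum_i phi_i gamma(k-i) = c_k,
  c_k = sigma^2 * sum_{j=k..q} theta_j psi_{j-k}   (c_k = 0 for k > q),
using gamma(-m) = gamma(m).
Pure AR (q = 0): c_0 = sigma^2 = 2, c_k = 0 for k >= 1.
Equations for k = 0 and k = 1 (AR order 1):
  gamma(0) = phi_1 gamma(1) + c_0
  gamma(1) = phi_1 gamma(0) + c_1
Substituting the second into the first: gamma(0) (1 - phi_1^2) = c_0 + phi_1 c_1, so
  gamma(0) = c_0 / (1 - phi_1^2) = 2 / (1 - (0.301)^2) = 2 / 0.909399 = 2.199255.
  gamma(1) = phi_1 gamma(0) = (0.301)(2.199255) = 0.661976.
Therefore gamma(1) = 0.6620 (to 4 decimal places).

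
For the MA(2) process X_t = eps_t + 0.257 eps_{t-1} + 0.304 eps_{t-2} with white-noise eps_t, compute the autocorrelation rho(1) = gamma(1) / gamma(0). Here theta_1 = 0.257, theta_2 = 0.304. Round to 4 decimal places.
\rho(1) = 0.2893

For an MA(q) process with theta_0 = 1, the autocovariance is
  gamma(k) = sigma^2 * sum_{i=0..q-k} theta_i * theta_{i+k},
and rho(k) = gamma(k) / gamma(0). Sigma^2 cancels.
  numerator   = (1)*(0.257) + (0.257)*(0.304) = 0.335128.
  denominator = (1)^2 + (0.257)^2 + (0.304)^2 = 1.158465.
  rho(1) = 0.335128 / 1.158465 = 0.2893.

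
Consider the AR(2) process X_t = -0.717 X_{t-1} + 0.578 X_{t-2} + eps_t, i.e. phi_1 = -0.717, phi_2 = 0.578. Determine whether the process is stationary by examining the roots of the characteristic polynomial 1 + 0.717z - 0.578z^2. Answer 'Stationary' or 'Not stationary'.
\text{Not stationary}

The AR(p) characteristic polynomial is P(z) = 1 + 0.717z - 0.578z^2.
Stationarity requires all roots to lie outside the unit circle, i.e. |z| > 1 for every root.
Set 1 + (0.717) z + (-0.578) z^2 = 0, i.e. a z^2 + b z + c = 0 with a = -0.578, b = 0.717, c = 1.
Discriminant D = b^2 - 4ac = (0.717)^2 - 4*(-0.578)*1 = 0.514089 - (-2.312) = 2.826089.
D >= 0, so the roots are real: z = (-b +/- sqrt(D)) / (2a) = (-0.717 +/- 1.681098) / (-1.156).
  z_1 = (-0.717 + 1.681098) / (-1.156) = -0.834,   |z_1| = 0.834.
  z_2 = (-0.717 - 1.681098) / (-1.156) = 2.0745,   |z_2| = 2.0745.
Moduli of all roots: 0.8340, 2.0745.
All moduli strictly greater than 1? No.
Verdict: Not stationary.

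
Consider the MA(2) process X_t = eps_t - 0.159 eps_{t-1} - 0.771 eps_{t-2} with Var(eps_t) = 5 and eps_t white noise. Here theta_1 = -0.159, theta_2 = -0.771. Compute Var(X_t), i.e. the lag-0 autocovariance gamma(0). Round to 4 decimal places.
\gamma(0) = 8.0986

For an MA(q) process X_t = eps_t + sum_i theta_i eps_{t-i} with
Var(eps_t) = sigma^2, the variance is
  gamma(0) = sigma^2 * (1 + sum_i theta_i^2).
  sum_i theta_i^2 = (-0.159)^2 + (-0.771)^2 = 0.025281 + 0.594441 = 0.619722.
  gamma(0) = 5 * (1 + 0.619722) = 5 * 1.619722 = 8.09861, which rounds to 8.0986.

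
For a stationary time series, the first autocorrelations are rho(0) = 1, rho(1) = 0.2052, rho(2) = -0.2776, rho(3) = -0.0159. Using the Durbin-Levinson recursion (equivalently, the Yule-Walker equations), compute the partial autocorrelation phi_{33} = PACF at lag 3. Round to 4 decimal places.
\phi_{33} = 0.1510

The PACF at lag k is phi_{kk}, the last component of the solution
to the Yule-Walker system G_k phi = r_k where
  (G_k)_{ij} = rho(|i - j|), (r_k)_i = rho(i), i,j = 1..k.
Equivalently, Durbin-Levinson gives phi_{kk} iteratively:
  phi_{11} = rho(1)
  phi_{kk} = [rho(k) - sum_{j=1..k-1} phi_{k-1,j} rho(k-j)]
            / [1 - sum_{j=1..k-1} phi_{k-1,j} rho(j)],
  phi_{k,j} = phi_{k-1,j} - phi_{kk} phi_{k-1,k-j},  j = 1..k-1.
Step k = 1:
  phi_11 = rho(1) = 0.2052.
Step k = 2:
  phi_22 = [rho(2) - phi_11 rho(1)] / [1 - phi_11 rho(1)] = [-0.2776 - (0.2052)(0.2052)] / [1 - (0.2052)(0.2052)]
         = -0.31970704 / 0.95789296 = -0.333761.
  Update: phi_21 = phi_11 - phi_22 phi_11 = 0.2052 - (-0.333761)(0.2052) = 0.273688.
Step k = 3:
  phi_33 = [rho(3) - phi_21 rho(2) - phi_22 rho(1)] / [1 - phi_21 rho(1) - phi_22 rho(2)]
    numerator   = -0.0159 - (0.273688)(-0.2776) - (-0.333761)(0.2052) = 0.1285634
    denominator = 1 - (0.273688)(0.2052) - (-0.333761)(-0.2776) = 0.85118731
  phi_33 = 0.1285634 / 0.85118731 = 0.151.
Therefore phi_{33} = 0.1510.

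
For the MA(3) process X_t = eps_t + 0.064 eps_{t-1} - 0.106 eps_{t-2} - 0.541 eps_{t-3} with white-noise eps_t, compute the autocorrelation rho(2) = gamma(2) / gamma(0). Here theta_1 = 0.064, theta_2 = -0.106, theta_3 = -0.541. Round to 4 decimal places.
\rho(2) = -0.1075

For an MA(q) process with theta_0 = 1, the autocovariance is
  gamma(k) = sigma^2 * sum_{i=0..q-k} theta_i * theta_{i+k},
and rho(k) = gamma(k) / gamma(0). Sigma^2 cancels.
  numerator   = (1)*(-0.106) + (0.064)*(-0.541) = -0.140624.
  denominator = (1)^2 + (0.064)^2 + (-0.106)^2 + (-0.541)^2 = 1.308013.
  rho(2) = -0.140624 / 1.308013 = -0.1075.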